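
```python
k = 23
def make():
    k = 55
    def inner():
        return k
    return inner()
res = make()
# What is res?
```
55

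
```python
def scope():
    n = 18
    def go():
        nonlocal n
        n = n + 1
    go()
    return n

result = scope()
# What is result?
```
19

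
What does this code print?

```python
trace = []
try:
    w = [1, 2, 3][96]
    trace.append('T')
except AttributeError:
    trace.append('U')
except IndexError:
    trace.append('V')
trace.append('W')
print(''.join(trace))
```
VW

IndexError is caught by its specific handler, not AttributeError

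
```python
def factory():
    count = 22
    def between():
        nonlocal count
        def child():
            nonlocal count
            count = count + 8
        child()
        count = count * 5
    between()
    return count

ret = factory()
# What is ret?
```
150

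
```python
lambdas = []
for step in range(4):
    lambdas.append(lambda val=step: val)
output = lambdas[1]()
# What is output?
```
1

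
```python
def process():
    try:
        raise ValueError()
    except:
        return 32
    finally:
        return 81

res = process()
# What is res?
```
81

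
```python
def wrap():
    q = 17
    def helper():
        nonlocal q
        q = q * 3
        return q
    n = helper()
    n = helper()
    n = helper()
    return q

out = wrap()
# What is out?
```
459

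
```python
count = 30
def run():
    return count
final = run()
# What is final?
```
30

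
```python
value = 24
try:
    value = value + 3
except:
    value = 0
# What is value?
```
27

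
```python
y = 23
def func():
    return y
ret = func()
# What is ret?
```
23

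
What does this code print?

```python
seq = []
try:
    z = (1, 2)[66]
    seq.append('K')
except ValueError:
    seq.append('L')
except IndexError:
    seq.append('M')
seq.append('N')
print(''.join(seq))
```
MN

IndexError is caught by its specific handler, not ValueError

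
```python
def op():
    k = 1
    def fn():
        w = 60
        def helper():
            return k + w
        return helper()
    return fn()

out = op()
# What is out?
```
61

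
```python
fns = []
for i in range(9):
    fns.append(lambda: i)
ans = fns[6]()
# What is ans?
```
8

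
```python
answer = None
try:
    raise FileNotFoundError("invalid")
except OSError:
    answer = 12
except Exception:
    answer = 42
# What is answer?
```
12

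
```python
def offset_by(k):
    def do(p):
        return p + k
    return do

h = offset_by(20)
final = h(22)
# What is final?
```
42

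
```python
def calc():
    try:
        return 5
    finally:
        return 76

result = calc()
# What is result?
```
76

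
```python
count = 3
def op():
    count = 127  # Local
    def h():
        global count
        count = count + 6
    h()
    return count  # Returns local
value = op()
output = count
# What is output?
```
9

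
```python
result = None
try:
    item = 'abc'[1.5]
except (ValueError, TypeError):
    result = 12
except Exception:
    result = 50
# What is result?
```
12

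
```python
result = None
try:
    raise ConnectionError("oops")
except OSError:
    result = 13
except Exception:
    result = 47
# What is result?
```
13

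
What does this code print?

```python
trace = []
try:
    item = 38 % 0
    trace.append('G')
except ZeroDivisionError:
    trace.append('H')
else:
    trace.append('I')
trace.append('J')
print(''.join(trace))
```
HJ

else block skipped when exception is caught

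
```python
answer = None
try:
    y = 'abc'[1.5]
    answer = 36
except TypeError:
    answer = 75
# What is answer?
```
75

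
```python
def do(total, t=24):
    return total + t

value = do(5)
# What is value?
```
29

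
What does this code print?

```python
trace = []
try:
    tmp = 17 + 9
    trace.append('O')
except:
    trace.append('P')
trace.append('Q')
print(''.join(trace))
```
OQ

No exception, try block completes normally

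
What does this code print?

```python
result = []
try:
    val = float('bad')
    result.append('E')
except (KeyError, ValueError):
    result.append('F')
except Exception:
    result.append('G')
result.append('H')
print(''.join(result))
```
FH

ValueError matches tuple containing it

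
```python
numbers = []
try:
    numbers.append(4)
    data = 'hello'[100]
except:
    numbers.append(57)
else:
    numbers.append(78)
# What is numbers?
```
[4, 57]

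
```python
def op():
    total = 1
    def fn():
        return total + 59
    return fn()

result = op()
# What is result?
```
60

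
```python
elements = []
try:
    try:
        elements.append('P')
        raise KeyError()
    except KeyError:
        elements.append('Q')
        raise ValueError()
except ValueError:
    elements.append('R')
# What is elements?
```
['P', 'Q', 'R']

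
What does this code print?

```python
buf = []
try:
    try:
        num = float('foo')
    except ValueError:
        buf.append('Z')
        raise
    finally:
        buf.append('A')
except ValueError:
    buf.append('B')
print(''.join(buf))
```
ZAB

finally runs before re-raised exception propagates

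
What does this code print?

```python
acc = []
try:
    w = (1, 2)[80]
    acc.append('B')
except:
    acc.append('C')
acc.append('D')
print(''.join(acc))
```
CD

Exception raised in try, caught by bare except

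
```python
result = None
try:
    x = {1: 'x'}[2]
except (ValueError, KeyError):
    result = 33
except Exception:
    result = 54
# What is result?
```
33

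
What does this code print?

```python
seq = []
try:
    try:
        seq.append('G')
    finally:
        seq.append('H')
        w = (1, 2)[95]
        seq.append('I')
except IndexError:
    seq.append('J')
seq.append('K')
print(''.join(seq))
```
GHJK

Exception in inner finally caught by outer except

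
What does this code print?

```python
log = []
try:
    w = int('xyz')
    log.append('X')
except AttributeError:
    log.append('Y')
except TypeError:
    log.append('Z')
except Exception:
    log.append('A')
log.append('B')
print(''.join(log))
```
AB

ValueError not specifically caught, falls to Exception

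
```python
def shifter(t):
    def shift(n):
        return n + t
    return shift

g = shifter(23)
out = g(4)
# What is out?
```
27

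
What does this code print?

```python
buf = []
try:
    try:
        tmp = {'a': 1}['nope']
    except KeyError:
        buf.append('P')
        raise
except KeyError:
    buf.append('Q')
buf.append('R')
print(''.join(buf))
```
PQR

raise without argument re-raises current exception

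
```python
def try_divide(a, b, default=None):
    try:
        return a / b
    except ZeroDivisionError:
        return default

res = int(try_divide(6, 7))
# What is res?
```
0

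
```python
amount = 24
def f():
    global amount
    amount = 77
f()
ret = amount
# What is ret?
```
77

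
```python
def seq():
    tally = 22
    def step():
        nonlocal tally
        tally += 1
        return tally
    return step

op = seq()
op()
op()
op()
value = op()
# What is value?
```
26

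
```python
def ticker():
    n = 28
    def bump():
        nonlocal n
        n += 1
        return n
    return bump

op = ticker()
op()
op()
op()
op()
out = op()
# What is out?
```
33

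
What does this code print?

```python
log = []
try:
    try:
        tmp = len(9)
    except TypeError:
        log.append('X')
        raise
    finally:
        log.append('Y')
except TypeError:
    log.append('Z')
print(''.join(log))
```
XYZ

finally runs before re-raised exception propagates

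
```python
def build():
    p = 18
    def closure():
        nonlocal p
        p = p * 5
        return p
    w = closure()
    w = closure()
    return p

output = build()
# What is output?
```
450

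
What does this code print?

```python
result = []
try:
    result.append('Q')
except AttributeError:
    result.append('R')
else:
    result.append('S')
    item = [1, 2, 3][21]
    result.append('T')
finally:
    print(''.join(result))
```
QS

Try succeeds, else appends 'S', IndexError in else is uncaught, finally prints before exception propagates ('T' never appended)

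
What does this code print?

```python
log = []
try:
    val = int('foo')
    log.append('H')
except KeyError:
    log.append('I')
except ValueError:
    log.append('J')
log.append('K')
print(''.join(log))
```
JK

ValueError is caught by its specific handler, not KeyError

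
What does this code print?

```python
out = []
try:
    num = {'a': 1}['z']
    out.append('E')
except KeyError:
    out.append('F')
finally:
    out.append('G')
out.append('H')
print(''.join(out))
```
FGH

finally always runs, even after exception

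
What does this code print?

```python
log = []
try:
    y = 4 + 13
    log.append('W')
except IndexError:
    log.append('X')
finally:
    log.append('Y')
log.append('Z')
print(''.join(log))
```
WYZ

finally runs after normal execution too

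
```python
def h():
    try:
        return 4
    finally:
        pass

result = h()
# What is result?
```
4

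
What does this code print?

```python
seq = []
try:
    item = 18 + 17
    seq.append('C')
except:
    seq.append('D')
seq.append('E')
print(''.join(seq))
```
CE

No exception, try block completes normally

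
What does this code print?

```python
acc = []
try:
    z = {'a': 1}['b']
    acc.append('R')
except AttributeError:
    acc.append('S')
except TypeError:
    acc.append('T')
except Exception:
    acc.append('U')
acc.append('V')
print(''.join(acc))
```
UV

KeyError not specifically caught, falls to Exception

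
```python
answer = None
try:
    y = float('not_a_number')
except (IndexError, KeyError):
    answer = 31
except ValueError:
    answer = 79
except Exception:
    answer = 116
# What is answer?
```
79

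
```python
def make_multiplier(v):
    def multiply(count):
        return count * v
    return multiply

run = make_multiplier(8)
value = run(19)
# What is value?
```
152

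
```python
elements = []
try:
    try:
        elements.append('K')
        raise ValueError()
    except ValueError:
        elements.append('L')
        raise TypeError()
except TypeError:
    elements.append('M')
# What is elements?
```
['K', 'L', 'M']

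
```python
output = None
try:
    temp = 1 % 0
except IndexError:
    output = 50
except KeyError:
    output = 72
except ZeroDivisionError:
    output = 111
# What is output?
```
111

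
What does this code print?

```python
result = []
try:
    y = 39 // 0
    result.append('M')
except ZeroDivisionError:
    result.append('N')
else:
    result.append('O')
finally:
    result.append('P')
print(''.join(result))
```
NP

Exception: except runs, else skipped, finally runs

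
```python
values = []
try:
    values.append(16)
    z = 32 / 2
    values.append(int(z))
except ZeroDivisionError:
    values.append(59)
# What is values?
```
[16, 16]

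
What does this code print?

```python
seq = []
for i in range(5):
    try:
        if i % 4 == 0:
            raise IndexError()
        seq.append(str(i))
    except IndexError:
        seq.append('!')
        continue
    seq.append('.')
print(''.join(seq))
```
!1.2.3.!

continue in except skips rest of loop body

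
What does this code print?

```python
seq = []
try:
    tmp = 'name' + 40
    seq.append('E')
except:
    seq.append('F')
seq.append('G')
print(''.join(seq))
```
FG

Exception raised in try, caught by bare except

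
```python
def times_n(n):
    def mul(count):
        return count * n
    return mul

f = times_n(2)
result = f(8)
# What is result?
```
16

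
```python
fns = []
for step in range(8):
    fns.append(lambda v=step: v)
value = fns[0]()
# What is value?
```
0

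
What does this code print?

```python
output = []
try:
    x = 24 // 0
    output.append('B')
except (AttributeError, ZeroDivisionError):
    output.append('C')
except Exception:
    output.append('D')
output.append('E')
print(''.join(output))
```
CE

ZeroDivisionError matches tuple containing it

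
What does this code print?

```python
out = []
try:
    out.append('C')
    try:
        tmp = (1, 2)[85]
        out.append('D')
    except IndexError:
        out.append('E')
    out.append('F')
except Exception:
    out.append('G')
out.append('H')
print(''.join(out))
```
CEFH

Inner exception caught by inner handler, outer continues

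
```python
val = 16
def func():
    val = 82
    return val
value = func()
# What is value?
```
82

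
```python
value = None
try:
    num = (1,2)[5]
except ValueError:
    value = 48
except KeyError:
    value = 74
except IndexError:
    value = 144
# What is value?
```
144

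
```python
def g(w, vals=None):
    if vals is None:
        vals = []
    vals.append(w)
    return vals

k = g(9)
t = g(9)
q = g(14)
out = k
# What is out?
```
[9]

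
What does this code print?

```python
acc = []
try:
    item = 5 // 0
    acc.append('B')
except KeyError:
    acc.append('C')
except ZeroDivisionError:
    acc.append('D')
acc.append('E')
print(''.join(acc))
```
DE

ZeroDivisionError is caught by its specific handler, not KeyError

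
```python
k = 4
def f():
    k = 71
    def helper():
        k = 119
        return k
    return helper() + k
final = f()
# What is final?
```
190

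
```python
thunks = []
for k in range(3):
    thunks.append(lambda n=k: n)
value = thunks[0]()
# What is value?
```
0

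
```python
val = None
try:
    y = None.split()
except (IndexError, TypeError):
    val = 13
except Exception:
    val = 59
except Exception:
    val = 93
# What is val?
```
59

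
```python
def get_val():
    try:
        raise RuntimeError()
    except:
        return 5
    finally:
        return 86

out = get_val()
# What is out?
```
86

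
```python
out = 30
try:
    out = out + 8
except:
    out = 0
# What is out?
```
38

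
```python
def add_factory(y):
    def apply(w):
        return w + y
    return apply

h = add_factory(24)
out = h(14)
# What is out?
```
38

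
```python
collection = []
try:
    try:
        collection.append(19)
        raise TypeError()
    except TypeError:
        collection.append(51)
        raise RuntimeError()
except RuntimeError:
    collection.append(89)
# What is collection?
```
[19, 51, 89]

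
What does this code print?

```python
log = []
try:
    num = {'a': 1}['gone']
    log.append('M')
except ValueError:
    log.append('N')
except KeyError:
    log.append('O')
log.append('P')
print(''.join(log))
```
OP

KeyError is caught by its specific handler, not ValueError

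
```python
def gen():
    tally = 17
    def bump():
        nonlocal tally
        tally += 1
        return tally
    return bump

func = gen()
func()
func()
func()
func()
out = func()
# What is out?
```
22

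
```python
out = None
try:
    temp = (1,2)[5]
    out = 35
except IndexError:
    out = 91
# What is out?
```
91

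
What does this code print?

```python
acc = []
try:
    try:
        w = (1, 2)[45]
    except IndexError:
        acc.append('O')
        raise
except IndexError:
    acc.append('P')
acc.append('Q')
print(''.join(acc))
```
OPQ

raise without argument re-raises current exception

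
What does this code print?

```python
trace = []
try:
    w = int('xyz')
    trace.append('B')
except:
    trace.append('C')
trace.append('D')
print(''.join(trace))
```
CD

Exception raised in try, caught by bare except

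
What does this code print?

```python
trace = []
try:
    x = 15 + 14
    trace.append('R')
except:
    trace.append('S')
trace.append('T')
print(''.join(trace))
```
RT

No exception, try block completes normally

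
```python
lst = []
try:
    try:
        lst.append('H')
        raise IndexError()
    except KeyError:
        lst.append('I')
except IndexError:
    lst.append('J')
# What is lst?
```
['H', 'J']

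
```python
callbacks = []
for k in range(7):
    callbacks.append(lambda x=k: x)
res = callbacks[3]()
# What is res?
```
3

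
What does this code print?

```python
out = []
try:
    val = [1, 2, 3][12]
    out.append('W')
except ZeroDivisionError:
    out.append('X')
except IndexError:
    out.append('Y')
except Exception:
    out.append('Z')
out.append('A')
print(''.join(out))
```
YA

IndexError matches before generic Exception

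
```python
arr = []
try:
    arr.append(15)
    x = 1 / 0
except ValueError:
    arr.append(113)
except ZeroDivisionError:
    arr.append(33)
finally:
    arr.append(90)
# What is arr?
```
[15, 33, 90]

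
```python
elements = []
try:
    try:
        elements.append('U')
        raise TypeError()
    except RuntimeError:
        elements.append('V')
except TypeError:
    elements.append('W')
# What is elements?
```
['U', 'W']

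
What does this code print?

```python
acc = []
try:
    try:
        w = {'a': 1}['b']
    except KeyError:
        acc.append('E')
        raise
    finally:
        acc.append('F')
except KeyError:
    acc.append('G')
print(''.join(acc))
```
EFG

finally runs before re-raised exception propagates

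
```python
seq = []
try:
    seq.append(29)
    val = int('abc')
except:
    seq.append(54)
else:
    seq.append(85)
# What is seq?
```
[29, 54]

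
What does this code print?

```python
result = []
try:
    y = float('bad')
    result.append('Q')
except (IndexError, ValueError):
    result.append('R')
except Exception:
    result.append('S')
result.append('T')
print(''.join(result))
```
RT

ValueError matches tuple containing it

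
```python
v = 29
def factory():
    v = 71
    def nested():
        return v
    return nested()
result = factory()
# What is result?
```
71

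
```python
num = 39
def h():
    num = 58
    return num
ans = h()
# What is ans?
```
58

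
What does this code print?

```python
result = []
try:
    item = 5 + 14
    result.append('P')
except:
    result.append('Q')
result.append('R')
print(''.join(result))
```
PR

No exception, try block completes normally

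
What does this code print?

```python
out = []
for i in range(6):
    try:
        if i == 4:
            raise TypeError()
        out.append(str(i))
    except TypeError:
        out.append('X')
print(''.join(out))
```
0123X5

Exception on i=4 caught, loop continues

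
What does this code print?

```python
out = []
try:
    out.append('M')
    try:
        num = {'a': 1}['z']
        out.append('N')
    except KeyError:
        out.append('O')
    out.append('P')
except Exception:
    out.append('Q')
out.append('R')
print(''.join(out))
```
MOPR

Inner exception caught by inner handler, outer continues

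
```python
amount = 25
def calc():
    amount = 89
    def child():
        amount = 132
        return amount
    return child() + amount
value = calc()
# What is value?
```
221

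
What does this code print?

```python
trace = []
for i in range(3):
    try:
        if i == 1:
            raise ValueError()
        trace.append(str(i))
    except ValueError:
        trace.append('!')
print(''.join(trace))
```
0!2

Exception on i=1 caught, loop continues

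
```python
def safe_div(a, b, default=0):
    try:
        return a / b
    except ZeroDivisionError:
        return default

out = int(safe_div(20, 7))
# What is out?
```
2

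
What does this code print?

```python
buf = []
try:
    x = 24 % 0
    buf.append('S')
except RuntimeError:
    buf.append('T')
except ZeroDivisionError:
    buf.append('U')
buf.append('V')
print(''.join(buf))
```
UV

ZeroDivisionError is caught by its specific handler, not RuntimeError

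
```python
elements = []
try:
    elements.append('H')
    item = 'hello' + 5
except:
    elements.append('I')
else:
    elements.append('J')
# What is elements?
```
['H', 'I']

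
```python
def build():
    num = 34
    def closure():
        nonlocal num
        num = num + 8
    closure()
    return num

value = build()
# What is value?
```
42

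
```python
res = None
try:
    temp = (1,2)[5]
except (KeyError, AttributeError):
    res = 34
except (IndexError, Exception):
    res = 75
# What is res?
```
75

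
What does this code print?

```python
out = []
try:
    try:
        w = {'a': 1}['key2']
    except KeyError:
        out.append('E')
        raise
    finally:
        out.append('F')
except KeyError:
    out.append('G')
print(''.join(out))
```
EFG

finally runs before re-raised exception propagates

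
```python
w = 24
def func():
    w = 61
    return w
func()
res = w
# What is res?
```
24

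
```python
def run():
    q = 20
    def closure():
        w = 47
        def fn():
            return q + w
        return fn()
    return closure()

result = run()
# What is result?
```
67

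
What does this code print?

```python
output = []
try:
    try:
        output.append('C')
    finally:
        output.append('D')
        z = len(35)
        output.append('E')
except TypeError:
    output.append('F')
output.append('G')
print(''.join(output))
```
CDFG

Exception in inner finally caught by outer except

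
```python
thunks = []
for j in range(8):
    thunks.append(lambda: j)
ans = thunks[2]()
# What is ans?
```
7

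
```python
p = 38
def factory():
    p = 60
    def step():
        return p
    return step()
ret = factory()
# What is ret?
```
60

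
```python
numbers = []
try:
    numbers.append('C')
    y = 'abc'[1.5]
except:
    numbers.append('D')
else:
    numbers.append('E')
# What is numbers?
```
['C', 'D']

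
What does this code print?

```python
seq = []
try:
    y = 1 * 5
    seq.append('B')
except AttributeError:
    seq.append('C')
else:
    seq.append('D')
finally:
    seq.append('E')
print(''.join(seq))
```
BDE

else runs before finally when no exception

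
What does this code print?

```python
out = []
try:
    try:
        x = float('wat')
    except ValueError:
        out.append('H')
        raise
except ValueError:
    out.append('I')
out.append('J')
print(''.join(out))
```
HIJ

raise without argument re-raises current exception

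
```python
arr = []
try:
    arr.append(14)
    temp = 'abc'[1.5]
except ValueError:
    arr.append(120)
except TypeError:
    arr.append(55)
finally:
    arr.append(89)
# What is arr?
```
[14, 55, 89]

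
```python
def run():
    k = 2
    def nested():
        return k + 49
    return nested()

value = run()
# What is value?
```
51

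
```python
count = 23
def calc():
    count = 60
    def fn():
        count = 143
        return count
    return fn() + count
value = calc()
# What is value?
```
203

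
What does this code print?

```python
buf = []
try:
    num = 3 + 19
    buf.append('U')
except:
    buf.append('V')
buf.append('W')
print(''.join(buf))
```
UW

No exception, try block completes normally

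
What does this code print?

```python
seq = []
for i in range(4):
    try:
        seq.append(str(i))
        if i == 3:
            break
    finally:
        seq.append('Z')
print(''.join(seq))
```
0Z1Z2Z3Z

finally runs even when breaking out of loop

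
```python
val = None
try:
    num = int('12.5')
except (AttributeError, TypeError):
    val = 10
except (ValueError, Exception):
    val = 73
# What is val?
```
73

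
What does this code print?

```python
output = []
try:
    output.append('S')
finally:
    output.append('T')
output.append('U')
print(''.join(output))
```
STU

try/finally without except, no exception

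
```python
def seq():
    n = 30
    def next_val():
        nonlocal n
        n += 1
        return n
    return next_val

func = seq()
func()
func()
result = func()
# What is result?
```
33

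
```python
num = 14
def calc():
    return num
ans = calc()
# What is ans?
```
14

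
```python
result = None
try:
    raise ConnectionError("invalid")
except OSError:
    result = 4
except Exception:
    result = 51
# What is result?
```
4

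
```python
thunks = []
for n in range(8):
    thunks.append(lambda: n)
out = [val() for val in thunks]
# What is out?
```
[7, 7, 7, 7, 7, 7, 7, 7]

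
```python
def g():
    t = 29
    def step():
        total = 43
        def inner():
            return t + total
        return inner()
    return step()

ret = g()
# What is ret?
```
72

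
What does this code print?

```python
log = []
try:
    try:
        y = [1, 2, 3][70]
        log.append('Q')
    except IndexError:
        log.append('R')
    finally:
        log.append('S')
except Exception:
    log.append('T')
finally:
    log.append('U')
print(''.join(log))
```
RSU

Both finally blocks run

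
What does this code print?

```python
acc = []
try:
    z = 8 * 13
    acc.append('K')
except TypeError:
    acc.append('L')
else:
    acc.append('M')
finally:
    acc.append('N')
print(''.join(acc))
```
KMN

else runs before finally when no exception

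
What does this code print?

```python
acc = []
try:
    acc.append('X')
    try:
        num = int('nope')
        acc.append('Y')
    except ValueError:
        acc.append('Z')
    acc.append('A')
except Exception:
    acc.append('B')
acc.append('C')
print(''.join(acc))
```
XZAC

Inner exception caught by inner handler, outer continues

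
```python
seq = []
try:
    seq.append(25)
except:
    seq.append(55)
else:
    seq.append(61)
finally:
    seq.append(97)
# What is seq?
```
[25, 61, 97]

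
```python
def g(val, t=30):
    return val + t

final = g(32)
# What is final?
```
62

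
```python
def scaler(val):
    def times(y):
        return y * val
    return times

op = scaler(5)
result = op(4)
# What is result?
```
20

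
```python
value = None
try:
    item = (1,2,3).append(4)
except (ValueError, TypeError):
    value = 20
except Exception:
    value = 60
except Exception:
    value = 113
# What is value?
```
60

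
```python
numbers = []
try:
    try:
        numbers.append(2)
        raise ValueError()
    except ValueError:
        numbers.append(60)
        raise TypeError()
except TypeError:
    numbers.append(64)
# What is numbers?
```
[2, 60, 64]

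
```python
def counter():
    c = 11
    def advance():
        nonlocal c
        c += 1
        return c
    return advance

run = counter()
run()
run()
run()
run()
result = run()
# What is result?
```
16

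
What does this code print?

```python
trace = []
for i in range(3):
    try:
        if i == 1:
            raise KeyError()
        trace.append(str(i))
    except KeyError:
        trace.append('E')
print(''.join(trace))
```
0E2

Exception on i=1 caught, loop continues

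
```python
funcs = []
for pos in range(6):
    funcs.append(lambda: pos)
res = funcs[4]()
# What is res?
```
5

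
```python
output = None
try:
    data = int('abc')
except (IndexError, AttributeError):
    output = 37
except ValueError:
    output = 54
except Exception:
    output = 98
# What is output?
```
54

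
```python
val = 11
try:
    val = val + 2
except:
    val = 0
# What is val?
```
13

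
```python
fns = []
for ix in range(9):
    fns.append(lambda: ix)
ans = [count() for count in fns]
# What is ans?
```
[8, 8, 8, 8, 8, 8, 8, 8, 8]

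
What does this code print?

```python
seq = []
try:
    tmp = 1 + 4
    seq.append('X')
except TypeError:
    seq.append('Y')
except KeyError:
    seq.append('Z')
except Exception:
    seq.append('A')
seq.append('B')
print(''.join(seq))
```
XB

No exception, try block completes normally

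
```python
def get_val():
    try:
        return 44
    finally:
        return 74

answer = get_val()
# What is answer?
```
74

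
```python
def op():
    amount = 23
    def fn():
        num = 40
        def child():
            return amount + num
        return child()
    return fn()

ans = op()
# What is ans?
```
63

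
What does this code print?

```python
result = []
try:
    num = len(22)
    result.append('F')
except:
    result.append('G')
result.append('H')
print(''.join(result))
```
GH

Exception raised in try, caught by bare except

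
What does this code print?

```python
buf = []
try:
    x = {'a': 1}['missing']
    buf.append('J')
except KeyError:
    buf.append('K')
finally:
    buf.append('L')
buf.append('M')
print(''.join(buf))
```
KLM

finally always runs, even after exception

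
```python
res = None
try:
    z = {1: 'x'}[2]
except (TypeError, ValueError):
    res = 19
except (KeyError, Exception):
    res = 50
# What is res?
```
50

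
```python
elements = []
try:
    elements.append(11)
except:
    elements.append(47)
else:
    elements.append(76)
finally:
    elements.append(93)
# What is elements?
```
[11, 76, 93]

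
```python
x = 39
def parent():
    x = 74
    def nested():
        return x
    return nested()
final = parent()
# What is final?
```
74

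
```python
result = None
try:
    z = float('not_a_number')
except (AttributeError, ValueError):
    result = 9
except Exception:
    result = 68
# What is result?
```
9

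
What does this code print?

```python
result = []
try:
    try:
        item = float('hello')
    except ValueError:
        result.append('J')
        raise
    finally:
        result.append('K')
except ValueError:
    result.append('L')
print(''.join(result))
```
JKL

finally runs before re-raised exception propagates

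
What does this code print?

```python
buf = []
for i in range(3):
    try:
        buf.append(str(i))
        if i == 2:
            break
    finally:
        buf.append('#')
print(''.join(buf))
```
0#1#2#

finally runs even when breaking out of loop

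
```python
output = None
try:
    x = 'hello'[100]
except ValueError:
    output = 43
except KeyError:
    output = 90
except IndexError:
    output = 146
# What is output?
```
146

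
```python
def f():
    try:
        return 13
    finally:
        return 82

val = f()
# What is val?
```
82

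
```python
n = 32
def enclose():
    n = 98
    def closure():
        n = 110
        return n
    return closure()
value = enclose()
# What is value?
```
110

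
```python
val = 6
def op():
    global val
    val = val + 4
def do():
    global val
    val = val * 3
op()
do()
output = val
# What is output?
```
30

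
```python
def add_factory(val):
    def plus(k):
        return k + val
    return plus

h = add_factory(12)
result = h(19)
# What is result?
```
31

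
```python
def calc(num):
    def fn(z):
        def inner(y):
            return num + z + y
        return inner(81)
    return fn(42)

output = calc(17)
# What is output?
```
140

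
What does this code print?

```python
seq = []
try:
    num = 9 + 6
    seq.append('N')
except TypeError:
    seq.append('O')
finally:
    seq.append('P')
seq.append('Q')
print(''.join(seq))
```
NPQ

finally runs after normal execution too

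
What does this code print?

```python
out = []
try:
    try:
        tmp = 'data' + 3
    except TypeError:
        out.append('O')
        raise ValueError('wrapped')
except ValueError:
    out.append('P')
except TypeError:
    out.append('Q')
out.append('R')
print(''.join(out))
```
OPR

ValueError raised and caught, original TypeError not re-raised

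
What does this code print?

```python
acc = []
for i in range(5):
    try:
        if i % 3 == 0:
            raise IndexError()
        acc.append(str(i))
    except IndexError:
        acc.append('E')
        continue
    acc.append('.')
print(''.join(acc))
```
E1.2.E4.

continue in except skips rest of loop body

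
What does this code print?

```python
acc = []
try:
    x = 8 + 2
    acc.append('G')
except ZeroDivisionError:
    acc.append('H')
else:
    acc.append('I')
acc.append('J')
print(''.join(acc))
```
GIJ

else block runs when no exception occurs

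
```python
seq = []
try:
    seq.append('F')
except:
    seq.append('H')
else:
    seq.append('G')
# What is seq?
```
['F', 'G']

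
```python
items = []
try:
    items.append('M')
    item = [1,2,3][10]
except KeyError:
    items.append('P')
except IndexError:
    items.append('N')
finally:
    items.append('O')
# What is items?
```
['M', 'N', 'O']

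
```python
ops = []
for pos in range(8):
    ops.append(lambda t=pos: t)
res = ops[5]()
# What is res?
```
5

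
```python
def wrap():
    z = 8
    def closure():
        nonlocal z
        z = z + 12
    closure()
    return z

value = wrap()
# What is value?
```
20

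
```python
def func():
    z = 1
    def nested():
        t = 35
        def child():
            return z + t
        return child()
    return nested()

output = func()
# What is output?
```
36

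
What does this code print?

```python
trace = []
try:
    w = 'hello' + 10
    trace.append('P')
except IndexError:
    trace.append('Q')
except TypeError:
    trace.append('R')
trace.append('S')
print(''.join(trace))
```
RS

TypeError is caught by its specific handler, not IndexError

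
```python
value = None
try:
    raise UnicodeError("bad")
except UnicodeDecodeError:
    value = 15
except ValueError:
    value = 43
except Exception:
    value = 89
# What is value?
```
43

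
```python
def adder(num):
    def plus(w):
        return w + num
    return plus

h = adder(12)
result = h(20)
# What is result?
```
32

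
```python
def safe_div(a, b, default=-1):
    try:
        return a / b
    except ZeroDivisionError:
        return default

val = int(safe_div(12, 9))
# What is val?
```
1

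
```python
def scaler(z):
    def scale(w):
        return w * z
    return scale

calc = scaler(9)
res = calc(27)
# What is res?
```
243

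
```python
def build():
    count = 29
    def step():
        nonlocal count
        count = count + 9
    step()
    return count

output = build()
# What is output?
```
38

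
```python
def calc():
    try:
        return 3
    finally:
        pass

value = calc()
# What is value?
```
3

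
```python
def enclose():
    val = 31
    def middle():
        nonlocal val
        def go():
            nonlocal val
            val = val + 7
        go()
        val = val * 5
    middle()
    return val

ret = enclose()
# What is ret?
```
190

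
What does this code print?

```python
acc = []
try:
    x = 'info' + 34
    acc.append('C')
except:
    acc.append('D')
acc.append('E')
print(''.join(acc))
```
DE

Exception raised in try, caught by bare except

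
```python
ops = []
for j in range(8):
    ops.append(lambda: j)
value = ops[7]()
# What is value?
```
7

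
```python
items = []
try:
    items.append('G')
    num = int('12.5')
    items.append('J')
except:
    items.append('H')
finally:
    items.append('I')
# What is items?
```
['G', 'H', 'I']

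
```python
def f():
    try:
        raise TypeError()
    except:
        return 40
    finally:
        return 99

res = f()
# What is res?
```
99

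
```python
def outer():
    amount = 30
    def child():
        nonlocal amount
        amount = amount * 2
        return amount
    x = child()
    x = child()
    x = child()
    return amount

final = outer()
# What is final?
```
240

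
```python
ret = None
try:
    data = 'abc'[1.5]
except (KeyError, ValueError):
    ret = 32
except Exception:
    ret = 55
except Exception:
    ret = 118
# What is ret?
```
55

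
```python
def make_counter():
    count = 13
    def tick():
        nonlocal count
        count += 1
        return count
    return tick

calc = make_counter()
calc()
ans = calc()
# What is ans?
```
15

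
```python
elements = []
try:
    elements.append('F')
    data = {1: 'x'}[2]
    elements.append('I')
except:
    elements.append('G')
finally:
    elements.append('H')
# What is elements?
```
['F', 'G', 'H']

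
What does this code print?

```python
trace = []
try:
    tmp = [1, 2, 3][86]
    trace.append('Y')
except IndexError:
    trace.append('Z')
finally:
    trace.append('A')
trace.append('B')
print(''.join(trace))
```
ZAB

finally always runs, even after exception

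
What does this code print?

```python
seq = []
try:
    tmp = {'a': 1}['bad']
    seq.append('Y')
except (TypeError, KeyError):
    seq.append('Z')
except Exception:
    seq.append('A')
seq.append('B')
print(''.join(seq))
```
ZB

KeyError matches tuple containing it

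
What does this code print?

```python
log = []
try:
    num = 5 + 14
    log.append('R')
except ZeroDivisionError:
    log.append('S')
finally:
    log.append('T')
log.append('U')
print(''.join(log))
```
RTU

finally runs after normal execution too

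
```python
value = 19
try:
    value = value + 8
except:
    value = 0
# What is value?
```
27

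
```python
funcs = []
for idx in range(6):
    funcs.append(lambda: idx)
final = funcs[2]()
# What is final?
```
5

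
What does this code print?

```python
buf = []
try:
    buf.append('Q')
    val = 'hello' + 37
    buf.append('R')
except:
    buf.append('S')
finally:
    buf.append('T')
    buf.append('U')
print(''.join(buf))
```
QSTU

Code before exception runs, then except, then all of finally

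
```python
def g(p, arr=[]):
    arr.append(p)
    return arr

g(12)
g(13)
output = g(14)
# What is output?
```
[12, 13, 14]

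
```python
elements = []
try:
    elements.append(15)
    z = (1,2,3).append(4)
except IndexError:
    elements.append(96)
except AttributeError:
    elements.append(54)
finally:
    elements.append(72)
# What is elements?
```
[15, 54, 72]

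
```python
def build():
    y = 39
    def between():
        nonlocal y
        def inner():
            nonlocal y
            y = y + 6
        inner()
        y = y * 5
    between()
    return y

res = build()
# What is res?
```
225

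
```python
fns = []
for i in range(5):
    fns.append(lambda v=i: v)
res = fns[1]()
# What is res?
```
1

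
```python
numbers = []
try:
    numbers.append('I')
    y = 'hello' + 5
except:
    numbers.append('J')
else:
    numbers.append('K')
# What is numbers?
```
['I', 'J']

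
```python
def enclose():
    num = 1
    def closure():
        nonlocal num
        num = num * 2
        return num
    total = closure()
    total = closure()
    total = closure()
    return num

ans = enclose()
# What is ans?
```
8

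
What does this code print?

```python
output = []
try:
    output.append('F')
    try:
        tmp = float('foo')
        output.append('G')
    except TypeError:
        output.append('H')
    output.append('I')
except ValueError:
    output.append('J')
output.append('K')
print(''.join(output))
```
FJK

Inner handler doesn't match, propagates to outer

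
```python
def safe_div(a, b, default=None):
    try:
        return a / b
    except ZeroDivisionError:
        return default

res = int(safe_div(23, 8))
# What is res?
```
2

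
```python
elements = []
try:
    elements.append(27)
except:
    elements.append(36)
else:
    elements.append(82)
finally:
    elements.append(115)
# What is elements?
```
[27, 82, 115]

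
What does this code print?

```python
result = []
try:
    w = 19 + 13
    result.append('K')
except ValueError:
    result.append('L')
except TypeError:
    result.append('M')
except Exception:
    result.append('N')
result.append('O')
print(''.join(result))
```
KO

No exception, try block completes normally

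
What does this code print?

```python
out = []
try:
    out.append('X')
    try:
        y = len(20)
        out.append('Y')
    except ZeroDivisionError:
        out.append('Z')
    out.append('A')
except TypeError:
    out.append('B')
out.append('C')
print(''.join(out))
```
XBC

Inner handler doesn't match, propagates to outer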